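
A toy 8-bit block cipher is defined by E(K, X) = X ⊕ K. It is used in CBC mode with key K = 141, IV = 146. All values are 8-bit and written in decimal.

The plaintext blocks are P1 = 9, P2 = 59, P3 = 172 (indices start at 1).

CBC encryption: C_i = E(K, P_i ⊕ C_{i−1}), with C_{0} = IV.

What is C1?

C1 = 22

C1: P1 ⊕ 146 = 155; E(K, 155) = 22.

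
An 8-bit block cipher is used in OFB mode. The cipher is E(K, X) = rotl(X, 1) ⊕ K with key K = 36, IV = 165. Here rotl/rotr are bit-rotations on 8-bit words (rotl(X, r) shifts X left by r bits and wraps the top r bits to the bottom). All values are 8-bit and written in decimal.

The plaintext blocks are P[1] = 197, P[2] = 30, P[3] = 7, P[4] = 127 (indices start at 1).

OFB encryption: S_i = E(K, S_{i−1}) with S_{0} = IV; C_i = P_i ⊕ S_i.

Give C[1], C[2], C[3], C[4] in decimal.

C[1]: S = E(K, 165) = 111; 197 ⊕ 111 = 170.
C[2]: S = E(K, 111) = 250; 30 ⊕ 250 = 228.
C[3]: S = E(K, 250) = 209; 7 ⊕ 209 = 214.
C[4]: S = E(K, 209) = 135; 127 ⊕ 135 = 248.

C[1] = 170, C[2] = 228, C[3] = 214, C[4] = 248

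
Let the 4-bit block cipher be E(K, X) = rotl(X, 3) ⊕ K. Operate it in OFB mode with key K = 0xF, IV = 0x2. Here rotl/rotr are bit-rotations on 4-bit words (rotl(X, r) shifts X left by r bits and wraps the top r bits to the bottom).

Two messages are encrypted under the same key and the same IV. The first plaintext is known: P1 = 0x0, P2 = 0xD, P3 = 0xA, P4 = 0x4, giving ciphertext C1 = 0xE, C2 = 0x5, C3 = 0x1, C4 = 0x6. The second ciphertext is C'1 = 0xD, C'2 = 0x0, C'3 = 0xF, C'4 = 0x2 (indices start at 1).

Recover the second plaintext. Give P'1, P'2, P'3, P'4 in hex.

In OFB with a reused IV, both messages share the same keystream S_i, so C_i ⊕ C'_i = P_i ⊕ P'_i and thus P'_i = P_i ⊕ C_i ⊕ C'_i.
P'1: 0x0 ⊕ 0xE ⊕ 0xD = 0x3.
P'2: 0xD ⊕ 0x5 ⊕ 0x0 = 0x8.
P'3: 0xA ⊕ 0x1 ⊕ 0xF = 0x4.
P'4: 0x4 ⊕ 0x6 ⊕ 0x2 = 0x0.

P'1 = 0x3, P'2 = 0x8, P'3 = 0x4, P'4 = 0x0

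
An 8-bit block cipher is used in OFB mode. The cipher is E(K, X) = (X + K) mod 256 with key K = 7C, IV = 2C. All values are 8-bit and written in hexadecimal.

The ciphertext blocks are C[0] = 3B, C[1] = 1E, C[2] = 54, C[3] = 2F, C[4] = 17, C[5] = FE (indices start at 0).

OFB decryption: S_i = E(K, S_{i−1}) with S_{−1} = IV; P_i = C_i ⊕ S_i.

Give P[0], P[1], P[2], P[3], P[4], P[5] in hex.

P[0] = 93, P[1] = 3A, P[2] = F4, P[3] = 33, P[4] = 8F, P[5] = EA

P[0]: S = E(K, 2C) = A8; 3B ⊕ A8 = 93.
P[1]: S = E(K, A8) = 24; 1E ⊕ 24 = 3A.
P[2]: S = E(K, 24) = A0; 54 ⊕ A0 = F4.
P[3]: S = E(K, A0) = 1C; 2F ⊕ 1C = 33.
P[4]: S = E(K, 1C) = 98; 17 ⊕ 98 = 8F.
P[5]: S = E(K, 98) = 14; FE ⊕ 14 = EA.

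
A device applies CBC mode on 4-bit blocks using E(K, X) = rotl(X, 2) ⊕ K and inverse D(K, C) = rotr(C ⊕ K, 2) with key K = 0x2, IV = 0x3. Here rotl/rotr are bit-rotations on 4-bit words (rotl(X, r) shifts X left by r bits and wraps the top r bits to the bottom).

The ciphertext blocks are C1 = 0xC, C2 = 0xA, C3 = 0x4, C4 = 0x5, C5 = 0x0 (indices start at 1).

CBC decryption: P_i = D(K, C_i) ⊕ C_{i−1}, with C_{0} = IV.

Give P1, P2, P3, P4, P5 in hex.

P1: D(K, 0xC) = 0xB; 0xB ⊕ 0x3 = 0x8.
P2: D(K, 0xA) = 0x2; 0x2 ⊕ 0xC = 0xE.
P3: D(K, 0x4) = 0x9; 0x9 ⊕ 0xA = 0x3.
P4: D(K, 0x5) = 0xD; 0xD ⊕ 0x4 = 0x9.
P5: D(K, 0x0) = 0x8; 0x8 ⊕ 0x5 = 0xD.

P1 = 0x8, P2 = 0xE, P3 = 0x3, P4 = 0x9, P5 = 0xD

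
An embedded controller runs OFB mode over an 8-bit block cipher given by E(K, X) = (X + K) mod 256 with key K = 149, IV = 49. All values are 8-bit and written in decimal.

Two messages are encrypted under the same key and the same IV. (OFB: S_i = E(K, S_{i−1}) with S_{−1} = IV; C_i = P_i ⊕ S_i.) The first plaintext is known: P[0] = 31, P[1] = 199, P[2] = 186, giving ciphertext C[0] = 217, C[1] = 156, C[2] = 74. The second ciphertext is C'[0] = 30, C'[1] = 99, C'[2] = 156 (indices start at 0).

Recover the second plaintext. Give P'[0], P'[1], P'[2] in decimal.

P'[0] = 216, P'[1] = 56, P'[2] = 108

In OFB with a reused IV, both messages share the same keystream S_i, so C_i ⊕ C'_i = P_i ⊕ P'_i and thus P'_i = P_i ⊕ C_i ⊕ C'_i.
P'[0]: 31 ⊕ 217 ⊕ 30 = 216.
P'[1]: 199 ⊕ 156 ⊕ 99 = 56.
P'[2]: 186 ⊕ 74 ⊕ 156 = 108.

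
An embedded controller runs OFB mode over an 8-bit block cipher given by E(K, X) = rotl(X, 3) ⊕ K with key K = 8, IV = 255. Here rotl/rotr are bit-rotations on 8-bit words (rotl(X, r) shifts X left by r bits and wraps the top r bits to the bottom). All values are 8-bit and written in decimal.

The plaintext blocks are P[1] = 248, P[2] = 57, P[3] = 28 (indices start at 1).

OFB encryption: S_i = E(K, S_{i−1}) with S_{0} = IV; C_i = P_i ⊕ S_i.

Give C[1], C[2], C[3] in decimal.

C[1] = 15, C[2] = 142, C[3] = 169

C[1]: S = E(K, 255) = 247; 248 ⊕ 247 = 15.
C[2]: S = E(K, 247) = 183; 57 ⊕ 183 = 142.
C[3]: S = E(K, 183) = 181; 28 ⊕ 181 = 169.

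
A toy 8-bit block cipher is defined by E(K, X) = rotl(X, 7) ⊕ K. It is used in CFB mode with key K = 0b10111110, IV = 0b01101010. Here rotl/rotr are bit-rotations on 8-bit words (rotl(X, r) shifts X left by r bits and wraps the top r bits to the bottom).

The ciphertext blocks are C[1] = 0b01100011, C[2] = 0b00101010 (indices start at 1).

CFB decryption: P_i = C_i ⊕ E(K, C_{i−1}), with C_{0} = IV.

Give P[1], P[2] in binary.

P[1]: E(K, 0b01101010) = 0b10001011; 0b01100011 ⊕ 0b10001011 = 0b11101000.
P[2]: E(K, 0b01100011) = 0b00001111; 0b00101010 ⊕ 0b00001111 = 0b00100101.

P[1] = 0b11101000, P[2] = 0b00100101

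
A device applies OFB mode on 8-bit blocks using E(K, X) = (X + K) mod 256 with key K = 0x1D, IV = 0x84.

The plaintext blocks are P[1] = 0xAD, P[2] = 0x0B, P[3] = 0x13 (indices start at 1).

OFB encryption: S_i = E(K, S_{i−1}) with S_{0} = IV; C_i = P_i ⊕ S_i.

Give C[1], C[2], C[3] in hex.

C[1] = 0x0C, C[2] = 0xB5, C[3] = 0xC8

C[1]: S = E(K, 0x84) = 0xA1; 0xAD ⊕ 0xA1 = 0x0C.
C[2]: S = E(K, 0xA1) = 0xBE; 0x0B ⊕ 0xBE = 0xB5.
C[3]: S = E(K, 0xBE) = 0xDB; 0x13 ⊕ 0xDB = 0xC8.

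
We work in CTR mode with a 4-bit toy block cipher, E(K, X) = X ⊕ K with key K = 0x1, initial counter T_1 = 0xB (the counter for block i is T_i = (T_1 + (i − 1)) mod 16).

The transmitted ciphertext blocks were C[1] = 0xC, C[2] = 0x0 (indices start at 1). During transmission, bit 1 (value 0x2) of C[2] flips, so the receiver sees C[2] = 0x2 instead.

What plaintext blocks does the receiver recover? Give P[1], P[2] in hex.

CTR decryption: S_i = E(K, T_i) where T_i is the counter for block i; P_i = C_i ⊕ S_i.
Only C[2] changed, to 0x2. In CTR, a change in C_i flips the same bit in P_i only; the keystream is unaffected. Decrypting the received ciphertext:
P[1]: T = 0xB, S = E(K, T) = 0xA; 0xC ⊕ 0xA = 0x6.
P[2]: T = 0xC, S = E(K, T) = 0xD; 0x2 ⊕ 0xD = 0xF.
Blocks that differ from the original plaintext: P[2].

P[1] = 0x6, P[2] = 0xF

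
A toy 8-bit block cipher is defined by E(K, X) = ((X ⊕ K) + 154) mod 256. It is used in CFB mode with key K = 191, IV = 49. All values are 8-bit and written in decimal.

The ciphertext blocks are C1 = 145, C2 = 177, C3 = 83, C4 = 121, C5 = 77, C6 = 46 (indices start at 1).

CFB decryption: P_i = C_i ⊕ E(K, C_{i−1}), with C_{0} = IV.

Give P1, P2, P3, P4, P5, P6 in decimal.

P1: E(K, 49) = 40; 145 ⊕ 40 = 185.
P2: E(K, 145) = 200; 177 ⊕ 200 = 121.
P3: E(K, 177) = 168; 83 ⊕ 168 = 251.
P4: E(K, 83) = 134; 121 ⊕ 134 = 255.
P5: E(K, 121) = 96; 77 ⊕ 96 = 45.
P6: E(K, 77) = 140; 46 ⊕ 140 = 162.

P1 = 185, P2 = 121, P3 = 251, P4 = 255, P5 = 45, P6 = 162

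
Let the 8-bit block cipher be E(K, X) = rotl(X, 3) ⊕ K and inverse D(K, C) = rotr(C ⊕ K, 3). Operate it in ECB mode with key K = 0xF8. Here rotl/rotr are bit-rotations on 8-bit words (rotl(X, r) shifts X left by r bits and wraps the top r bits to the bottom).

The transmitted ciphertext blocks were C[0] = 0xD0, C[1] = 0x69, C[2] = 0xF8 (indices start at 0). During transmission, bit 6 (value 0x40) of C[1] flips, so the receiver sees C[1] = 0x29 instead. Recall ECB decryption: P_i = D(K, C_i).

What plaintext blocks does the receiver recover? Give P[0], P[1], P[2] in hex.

Only C[1] changed, to 0x29. In ECB, a change in C_i affects only P_i. Decrypting the received ciphertext:
P[0]: D(K, 0xD0) = 0x05.
P[1]: D(K, 0x29) = 0x3A.
P[2]: D(K, 0xF8) = 0x00.
Blocks that differ from the original plaintext: P[1].

P[0] = 0x05, P[1] = 0x3A, P[2] = 0x00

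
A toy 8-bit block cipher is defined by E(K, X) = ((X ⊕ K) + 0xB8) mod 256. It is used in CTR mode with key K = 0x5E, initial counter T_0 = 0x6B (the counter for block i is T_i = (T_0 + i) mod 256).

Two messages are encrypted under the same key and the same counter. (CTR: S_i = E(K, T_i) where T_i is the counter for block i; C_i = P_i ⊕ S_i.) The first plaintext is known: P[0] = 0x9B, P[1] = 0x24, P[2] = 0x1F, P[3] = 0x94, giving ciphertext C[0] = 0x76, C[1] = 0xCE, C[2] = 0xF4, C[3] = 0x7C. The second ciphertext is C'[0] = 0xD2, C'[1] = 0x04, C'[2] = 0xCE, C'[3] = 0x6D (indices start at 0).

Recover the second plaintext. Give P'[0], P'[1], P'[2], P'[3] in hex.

In CTR with a reused counter, both messages share the same keystream S_i, so C_i ⊕ C'_i = P_i ⊕ P'_i and thus P'_i = P_i ⊕ C_i ⊕ C'_i.
P'[0]: 0x9B ⊕ 0x76 ⊕ 0xD2 = 0x3F.
P'[1]: 0x24 ⊕ 0xCE ⊕ 0x04 = 0xEE.
P'[2]: 0x1F ⊕ 0xF4 ⊕ 0xCE = 0x25.
P'[3]: 0x94 ⊕ 0x7C ⊕ 0x6D = 0x85.

P'[0] = 0x3F, P'[1] = 0xEE, P'[2] = 0x25, P'[3] = 0x85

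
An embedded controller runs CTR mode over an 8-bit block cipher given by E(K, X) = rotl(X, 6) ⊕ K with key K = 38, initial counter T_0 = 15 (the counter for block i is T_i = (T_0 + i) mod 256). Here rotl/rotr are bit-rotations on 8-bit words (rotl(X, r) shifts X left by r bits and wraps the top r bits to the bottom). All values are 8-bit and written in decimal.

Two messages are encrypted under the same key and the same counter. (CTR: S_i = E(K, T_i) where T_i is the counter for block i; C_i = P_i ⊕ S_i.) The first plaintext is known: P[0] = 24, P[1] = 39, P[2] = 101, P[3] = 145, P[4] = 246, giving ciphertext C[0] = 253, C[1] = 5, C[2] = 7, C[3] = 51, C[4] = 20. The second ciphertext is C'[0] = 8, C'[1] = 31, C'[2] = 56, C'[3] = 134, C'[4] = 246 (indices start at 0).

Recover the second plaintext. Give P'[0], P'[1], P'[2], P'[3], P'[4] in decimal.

P'[0] = 237, P'[1] = 61, P'[2] = 90, P'[3] = 36, P'[4] = 20

In CTR with a reused counter, both messages share the same keystream S_i, so C_i ⊕ C'_i = P_i ⊕ P'_i and thus P'_i = P_i ⊕ C_i ⊕ C'_i.
P'[0]: 24 ⊕ 253 ⊕ 8 = 237.
P'[1]: 39 ⊕ 5 ⊕ 31 = 61.
P'[2]: 101 ⊕ 7 ⊕ 56 = 90.
P'[3]: 145 ⊕ 51 ⊕ 134 = 36.
P'[4]: 246 ⊕ 20 ⊕ 246 = 20.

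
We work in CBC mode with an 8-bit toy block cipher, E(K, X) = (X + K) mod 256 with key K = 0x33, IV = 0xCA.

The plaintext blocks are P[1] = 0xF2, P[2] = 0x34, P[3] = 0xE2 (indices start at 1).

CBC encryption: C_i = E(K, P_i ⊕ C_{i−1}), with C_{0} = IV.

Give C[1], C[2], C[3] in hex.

C[1] = 0x6B, C[2] = 0x92, C[3] = 0xA3

C[1]: P[1] ⊕ 0xCA = 0x38; E(K, 0x38) = 0x6B.
C[2]: P[2] ⊕ 0x6B = 0x5F; E(K, 0x5F) = 0x92.
C[3]: P[3] ⊕ 0x92 = 0x70; E(K, 0x70) = 0xA3.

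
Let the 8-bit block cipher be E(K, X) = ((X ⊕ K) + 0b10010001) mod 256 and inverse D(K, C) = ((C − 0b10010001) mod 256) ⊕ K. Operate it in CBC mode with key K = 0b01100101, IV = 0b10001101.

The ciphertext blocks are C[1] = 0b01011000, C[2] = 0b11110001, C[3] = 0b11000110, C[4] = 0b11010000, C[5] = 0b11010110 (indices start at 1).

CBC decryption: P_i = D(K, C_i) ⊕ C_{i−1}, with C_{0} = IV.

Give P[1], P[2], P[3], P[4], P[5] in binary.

P[1] = 0b00101111, P[2] = 0b01011101, P[3] = 0b10100001, P[4] = 0b10011100, P[5] = 0b11110000

P[1]: D(K, 0b01011000) = 0b10100010; 0b10100010 ⊕ 0b10001101 = 0b00101111.
P[2]: D(K, 0b11110001) = 0b00000101; 0b00000101 ⊕ 0b01011000 = 0b01011101.
P[3]: D(K, 0b11000110) = 0b01010000; 0b01010000 ⊕ 0b11110001 = 0b10100001.
P[4]: D(K, 0b11010000) = 0b01011010; 0b01011010 ⊕ 0b11000110 = 0b10011100.
P[5]: D(K, 0b11010110) = 0b00100000; 0b00100000 ⊕ 0b11010000 = 0b11110000.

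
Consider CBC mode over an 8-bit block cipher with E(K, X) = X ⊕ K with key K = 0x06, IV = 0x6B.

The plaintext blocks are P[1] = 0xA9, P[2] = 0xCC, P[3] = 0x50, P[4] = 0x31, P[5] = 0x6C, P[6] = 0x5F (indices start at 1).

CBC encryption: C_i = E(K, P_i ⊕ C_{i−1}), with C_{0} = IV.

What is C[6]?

C[1]: P[1] ⊕ 0x6B = 0xC2; E(K, 0xC2) = 0xC4.
C[2]: P[2] ⊕ 0xC4 = 0x08; E(K, 0x08) = 0x0E.
C[3]: P[3] ⊕ 0x0E = 0x5E; E(K, 0x5E) = 0x58.
C[4]: P[4] ⊕ 0x58 = 0x69; E(K, 0x69) = 0x6F.
C[5]: P[5] ⊕ 0x6F = 0x03; E(K, 0x03) = 0x05.
C[6]: P[6] ⊕ 0x05 = 0x5A; E(K, 0x5A) = 0x5C.

C[6] = 0x5C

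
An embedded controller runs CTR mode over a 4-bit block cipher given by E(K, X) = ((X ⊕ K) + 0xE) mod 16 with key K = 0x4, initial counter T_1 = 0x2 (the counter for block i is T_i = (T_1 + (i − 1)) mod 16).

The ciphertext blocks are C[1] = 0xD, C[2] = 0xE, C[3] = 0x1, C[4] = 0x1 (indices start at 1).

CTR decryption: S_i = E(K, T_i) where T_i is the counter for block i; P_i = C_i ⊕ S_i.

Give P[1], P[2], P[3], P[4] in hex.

P[1]: T = 0x2, S = E(K, T) = 0x4; 0xD ⊕ 0x4 = 0x9.
P[2]: T = 0x3, S = E(K, T) = 0x5; 0xE ⊕ 0x5 = 0xB.
P[3]: T = 0x4, S = E(K, T) = 0xE; 0x1 ⊕ 0xE = 0xF.
P[4]: T = 0x5, S = E(K, T) = 0xF; 0x1 ⊕ 0xF = 0xE.

P[1] = 0x9, P[2] = 0xB, P[3] = 0xF, P[4] = 0xE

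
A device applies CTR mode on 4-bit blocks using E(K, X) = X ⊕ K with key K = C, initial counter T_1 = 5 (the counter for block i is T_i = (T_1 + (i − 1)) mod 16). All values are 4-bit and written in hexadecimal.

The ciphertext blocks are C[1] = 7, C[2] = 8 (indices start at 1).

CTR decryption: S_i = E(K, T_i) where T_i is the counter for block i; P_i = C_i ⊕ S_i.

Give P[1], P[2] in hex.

P[1]: T = 5, S = E(K, T) = 9; 7 ⊕ 9 = E.
P[2]: T = 6, S = E(K, T) = A; 8 ⊕ A = 2.

P[1] = E, P[2] = 2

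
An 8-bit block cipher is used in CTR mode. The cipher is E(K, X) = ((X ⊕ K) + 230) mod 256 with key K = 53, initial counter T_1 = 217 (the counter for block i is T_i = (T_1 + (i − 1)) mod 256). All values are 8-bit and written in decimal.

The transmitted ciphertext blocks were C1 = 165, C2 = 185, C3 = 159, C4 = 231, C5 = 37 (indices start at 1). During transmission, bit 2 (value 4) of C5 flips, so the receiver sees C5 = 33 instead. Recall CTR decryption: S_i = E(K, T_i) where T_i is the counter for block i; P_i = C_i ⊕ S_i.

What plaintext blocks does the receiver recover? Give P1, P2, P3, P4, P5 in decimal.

P1 = 119, P2 = 108, P3 = 75, P4 = 40, P5 = 239

Only C5 changed, to 33. In CTR, a change in C_i flips the same bit in P_i only; the keystream is unaffected. Decrypting the received ciphertext:
P1: T = 217, S = E(K, T) = 210; 165 ⊕ 210 = 119.
P2: T = 218, S = E(K, T) = 213; 185 ⊕ 213 = 108.
P3: T = 219, S = E(K, T) = 212; 159 ⊕ 212 = 75.
P4: T = 220, S = E(K, T) = 207; 231 ⊕ 207 = 40.
P5: T = 221, S = E(K, T) = 206; 33 ⊕ 206 = 239.
Blocks that differ from the original plaintext: P5.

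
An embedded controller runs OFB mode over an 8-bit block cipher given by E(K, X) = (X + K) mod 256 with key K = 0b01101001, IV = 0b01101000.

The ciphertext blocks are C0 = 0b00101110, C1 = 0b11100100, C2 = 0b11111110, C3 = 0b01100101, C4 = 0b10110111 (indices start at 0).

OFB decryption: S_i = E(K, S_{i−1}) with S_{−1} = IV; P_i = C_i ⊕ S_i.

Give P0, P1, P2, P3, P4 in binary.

P0 = 0b11111111, P1 = 0b11011110, P2 = 0b01011101, P3 = 0b01101001, P4 = 0b11000010

P0: S = E(K, 0b01101000) = 0b11010001; 0b00101110 ⊕ 0b11010001 = 0b11111111.
P1: S = E(K, 0b11010001) = 0b00111010; 0b11100100 ⊕ 0b00111010 = 0b11011110.
P2: S = E(K, 0b00111010) = 0b10100011; 0b11111110 ⊕ 0b10100011 = 0b01011101.
P3: S = E(K, 0b10100011) = 0b00001100; 0b01100101 ⊕ 0b00001100 = 0b01101001.
P4: S = E(K, 0b00001100) = 0b01110101; 0b10110111 ⊕ 0b01110101 = 0b11000010.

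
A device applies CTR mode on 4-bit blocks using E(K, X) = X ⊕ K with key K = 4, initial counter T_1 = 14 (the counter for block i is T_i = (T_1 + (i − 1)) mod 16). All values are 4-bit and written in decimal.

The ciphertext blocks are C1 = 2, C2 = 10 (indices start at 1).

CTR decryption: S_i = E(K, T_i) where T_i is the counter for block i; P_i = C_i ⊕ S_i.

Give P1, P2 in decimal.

P1 = 8, P2 = 1

P1: T = 14, S = E(K, T) = 10; 2 ⊕ 10 = 8.
P2: T = 15, S = E(K, T) = 11; 10 ⊕ 11 = 1.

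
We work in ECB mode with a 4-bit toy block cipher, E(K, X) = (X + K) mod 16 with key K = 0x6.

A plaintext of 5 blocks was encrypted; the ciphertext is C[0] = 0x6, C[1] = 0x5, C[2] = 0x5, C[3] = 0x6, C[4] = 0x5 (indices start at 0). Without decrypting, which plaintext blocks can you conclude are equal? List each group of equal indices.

ECB encrypts each block independently with the same key, so equal ciphertext blocks imply equal plaintext blocks.
C[0] = C[3] = 0x6, so P[0] = P[3].
C[1] = C[2] = C[4] = 0x5, so P[1] = P[2] = P[4].

P[0] = P[3]; P[1] = P[2] = P[4]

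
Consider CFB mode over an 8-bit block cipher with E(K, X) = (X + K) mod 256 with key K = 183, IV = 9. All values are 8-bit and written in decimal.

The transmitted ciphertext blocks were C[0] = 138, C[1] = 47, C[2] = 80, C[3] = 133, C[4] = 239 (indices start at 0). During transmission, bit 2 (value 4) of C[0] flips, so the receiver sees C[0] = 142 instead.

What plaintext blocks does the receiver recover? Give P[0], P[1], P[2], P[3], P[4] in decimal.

P[0] = 78, P[1] = 106, P[2] = 182, P[3] = 130, P[4] = 211

CFB decryption: P_i = C_i ⊕ E(K, C_{i−1}), with C_{−1} = IV.
Only C[0] changed, to 142. In CFB, a change in C_i flips the same bit in P_i and garbles P_{i+1}. Decrypting the received ciphertext:
P[0]: E(K, 9) = 192; 142 ⊕ 192 = 78.
P[1]: E(K, 142) = 69; 47 ⊕ 69 = 106.
P[2]: E(K, 47) = 230; 80 ⊕ 230 = 182.
P[3]: E(K, 80) = 7; 133 ⊕ 7 = 130.
P[4]: E(K, 133) = 60; 239 ⊕ 60 = 211.
Blocks that differ from the original plaintext: P[0], P[1].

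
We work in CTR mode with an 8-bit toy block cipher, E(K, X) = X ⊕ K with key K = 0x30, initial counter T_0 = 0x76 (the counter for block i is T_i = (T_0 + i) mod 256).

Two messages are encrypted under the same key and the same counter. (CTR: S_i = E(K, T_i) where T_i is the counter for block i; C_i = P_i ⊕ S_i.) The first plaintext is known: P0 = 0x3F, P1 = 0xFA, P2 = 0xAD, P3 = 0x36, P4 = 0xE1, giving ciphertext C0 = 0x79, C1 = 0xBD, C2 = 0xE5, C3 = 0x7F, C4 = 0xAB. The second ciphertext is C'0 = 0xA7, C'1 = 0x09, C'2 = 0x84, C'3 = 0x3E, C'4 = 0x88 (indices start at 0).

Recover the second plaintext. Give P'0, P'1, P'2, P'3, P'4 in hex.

P'0 = 0xE1, P'1 = 0x4E, P'2 = 0xCC, P'3 = 0x77, P'4 = 0xC2

In CTR with a reused counter, both messages share the same keystream S_i, so C_i ⊕ C'_i = P_i ⊕ P'_i and thus P'_i = P_i ⊕ C_i ⊕ C'_i.
P'0: 0x3F ⊕ 0x79 ⊕ 0xA7 = 0xE1.
P'1: 0xFA ⊕ 0xBD ⊕ 0x09 = 0x4E.
P'2: 0xAD ⊕ 0xE5 ⊕ 0x84 = 0xCC.
P'3: 0x36 ⊕ 0x7F ⊕ 0x3E = 0x77.
P'4: 0xE1 ⊕ 0xAB ⊕ 0x88 = 0xC2.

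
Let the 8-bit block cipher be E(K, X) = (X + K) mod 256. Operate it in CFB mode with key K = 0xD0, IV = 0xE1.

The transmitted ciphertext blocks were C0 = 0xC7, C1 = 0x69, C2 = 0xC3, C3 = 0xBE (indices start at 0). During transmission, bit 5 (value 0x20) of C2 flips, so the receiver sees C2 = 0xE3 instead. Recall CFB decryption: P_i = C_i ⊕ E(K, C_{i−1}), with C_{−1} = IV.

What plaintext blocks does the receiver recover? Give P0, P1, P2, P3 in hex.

P0 = 0x76, P1 = 0xFE, P2 = 0xDA, P3 = 0x0D

Only C2 changed, to 0xE3. In CFB, a change in C_i flips the same bit in P_i and garbles P_{i+1}. Decrypting the received ciphertext:
P0: E(K, 0xE1) = 0xB1; 0xC7 ⊕ 0xB1 = 0x76.
P1: E(K, 0xC7) = 0x97; 0x69 ⊕ 0x97 = 0xFE.
P2: E(K, 0x69) = 0x39; 0xE3 ⊕ 0x39 = 0xDA.
P3: E(K, 0xE3) = 0xB3; 0xBE ⊕ 0xB3 = 0x0D.
Blocks that differ from the original plaintext: P2, P3.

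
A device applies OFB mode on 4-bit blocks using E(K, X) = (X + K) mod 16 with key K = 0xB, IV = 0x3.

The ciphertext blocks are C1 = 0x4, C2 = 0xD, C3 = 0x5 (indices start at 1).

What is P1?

OFB decryption: S_i = E(K, S_{i−1}) with S_{0} = IV; P_i = C_i ⊕ S_i.
P1: S = E(K, 0x3) = 0xE; 0x4 ⊕ 0xE = 0xA.

P1 = 0xA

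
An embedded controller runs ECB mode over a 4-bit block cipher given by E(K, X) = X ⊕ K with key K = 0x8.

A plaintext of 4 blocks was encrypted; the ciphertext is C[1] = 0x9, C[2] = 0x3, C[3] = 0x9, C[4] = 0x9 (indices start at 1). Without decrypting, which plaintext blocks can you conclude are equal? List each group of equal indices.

ECB encrypts each block independently with the same key, so equal ciphertext blocks imply equal plaintext blocks.
C[1] = C[3] = C[4] = 0x9, so P[1] = P[3] = P[4].

P[1] = P[3] = P[4]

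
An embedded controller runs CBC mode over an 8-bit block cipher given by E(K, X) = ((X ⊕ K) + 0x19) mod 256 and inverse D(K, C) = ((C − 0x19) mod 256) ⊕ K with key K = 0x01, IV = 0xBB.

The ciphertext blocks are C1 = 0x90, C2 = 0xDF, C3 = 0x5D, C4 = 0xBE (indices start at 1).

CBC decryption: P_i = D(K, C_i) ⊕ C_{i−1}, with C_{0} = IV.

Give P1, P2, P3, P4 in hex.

P1 = 0xCD, P2 = 0x57, P3 = 0x9A, P4 = 0xF9

P1: D(K, 0x90) = 0x76; 0x76 ⊕ 0xBB = 0xCD.
P2: D(K, 0xDF) = 0xC7; 0xC7 ⊕ 0x90 = 0x57.
P3: D(K, 0x5D) = 0x45; 0x45 ⊕ 0xDF = 0x9A.
P4: D(K, 0xBE) = 0xA4; 0xA4 ⊕ 0x5D = 0xF9.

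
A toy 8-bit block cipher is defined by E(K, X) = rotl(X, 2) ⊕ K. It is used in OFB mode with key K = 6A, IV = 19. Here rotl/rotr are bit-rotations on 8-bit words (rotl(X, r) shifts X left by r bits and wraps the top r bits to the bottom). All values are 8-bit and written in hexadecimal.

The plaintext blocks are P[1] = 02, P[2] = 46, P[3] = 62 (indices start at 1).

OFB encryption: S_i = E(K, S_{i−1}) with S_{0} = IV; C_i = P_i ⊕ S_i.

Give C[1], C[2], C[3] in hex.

C[1] = 0C, C[2] = 14, C[3] = 41

C[1]: S = E(K, 19) = 0E; 02 ⊕ 0E = 0C.
C[2]: S = E(K, 0E) = 52; 46 ⊕ 52 = 14.
C[3]: S = E(K, 52) = 23; 62 ⊕ 23 = 41.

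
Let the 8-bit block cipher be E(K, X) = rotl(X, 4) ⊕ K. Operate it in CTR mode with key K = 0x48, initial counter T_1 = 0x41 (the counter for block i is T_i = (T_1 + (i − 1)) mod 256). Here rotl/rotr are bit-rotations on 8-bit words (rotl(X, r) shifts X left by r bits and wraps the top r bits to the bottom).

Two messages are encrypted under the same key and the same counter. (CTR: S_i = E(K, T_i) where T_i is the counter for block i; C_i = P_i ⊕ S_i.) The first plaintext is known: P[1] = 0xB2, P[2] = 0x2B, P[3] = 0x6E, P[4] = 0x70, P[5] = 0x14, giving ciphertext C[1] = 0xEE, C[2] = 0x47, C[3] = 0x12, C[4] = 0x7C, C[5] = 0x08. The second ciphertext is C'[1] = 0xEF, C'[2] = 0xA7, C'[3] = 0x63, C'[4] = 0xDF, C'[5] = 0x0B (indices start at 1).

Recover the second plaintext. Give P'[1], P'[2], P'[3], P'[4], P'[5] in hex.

In CTR with a reused counter, both messages share the same keystream S_i, so C_i ⊕ C'_i = P_i ⊕ P'_i and thus P'_i = P_i ⊕ C_i ⊕ C'_i.
P'[1]: 0xB2 ⊕ 0xEE ⊕ 0xEF = 0xB3.
P'[2]: 0x2B ⊕ 0x47 ⊕ 0xA7 = 0xCB.
P'[3]: 0x6E ⊕ 0x12 ⊕ 0x63 = 0x1F.
P'[4]: 0x70 ⊕ 0x7C ⊕ 0xDF = 0xD3.
P'[5]: 0x14 ⊕ 0x08 ⊕ 0x0B = 0x17.

P'[1] = 0xB3, P'[2] = 0xCB, P'[3] = 0x1F, P'[4] = 0xD3, P'[5] = 0x17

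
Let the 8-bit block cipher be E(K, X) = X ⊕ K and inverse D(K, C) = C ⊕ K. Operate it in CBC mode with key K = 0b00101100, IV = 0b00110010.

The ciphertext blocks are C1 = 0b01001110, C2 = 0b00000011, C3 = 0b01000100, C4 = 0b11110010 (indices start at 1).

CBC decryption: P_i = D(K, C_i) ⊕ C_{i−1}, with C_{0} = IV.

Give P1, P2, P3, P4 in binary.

P1 = 0b01010000, P2 = 0b01100001, P3 = 0b01101011, P4 = 0b10011010

P1: D(K, 0b01001110) = 0b01100010; 0b01100010 ⊕ 0b00110010 = 0b01010000.
P2: D(K, 0b00000011) = 0b00101111; 0b00101111 ⊕ 0b01001110 = 0b01100001.
P3: D(K, 0b01000100) = 0b01101000; 0b01101000 ⊕ 0b00000011 = 0b01101011.
P4: D(K, 0b11110010) = 0b11011110; 0b11011110 ⊕ 0b01000100 = 0b10011010.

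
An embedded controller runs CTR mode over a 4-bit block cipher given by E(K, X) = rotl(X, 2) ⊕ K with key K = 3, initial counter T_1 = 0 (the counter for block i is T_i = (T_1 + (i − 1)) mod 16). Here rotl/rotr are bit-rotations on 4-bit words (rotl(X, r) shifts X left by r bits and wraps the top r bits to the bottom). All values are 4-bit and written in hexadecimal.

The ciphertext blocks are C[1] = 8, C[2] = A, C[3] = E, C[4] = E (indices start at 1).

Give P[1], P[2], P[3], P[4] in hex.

CTR decryption: S_i = E(K, T_i) where T_i is the counter for block i; P_i = C_i ⊕ S_i.
P[1]: T = 0, S = E(K, T) = 3; 8 ⊕ 3 = B.
P[2]: T = 1, S = E(K, T) = 7; A ⊕ 7 = D.
P[3]: T = 2, S = E(K, T) = B; E ⊕ B = 5.
P[4]: T = 3, S = E(K, T) = F; E ⊕ F = 1.

P[1] = B, P[2] = D, P[3] = 5, P[4] = 1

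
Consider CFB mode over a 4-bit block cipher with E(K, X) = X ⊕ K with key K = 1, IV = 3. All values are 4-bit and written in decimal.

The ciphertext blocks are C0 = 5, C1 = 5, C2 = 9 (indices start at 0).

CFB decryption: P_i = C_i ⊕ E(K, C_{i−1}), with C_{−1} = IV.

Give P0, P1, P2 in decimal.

P0 = 7, P1 = 1, P2 = 13

P0: E(K, 3) = 2; 5 ⊕ 2 = 7.
P1: E(K, 5) = 4; 5 ⊕ 4 = 1.
P2: E(K, 5) = 4; 9 ⊕ 4 = 13.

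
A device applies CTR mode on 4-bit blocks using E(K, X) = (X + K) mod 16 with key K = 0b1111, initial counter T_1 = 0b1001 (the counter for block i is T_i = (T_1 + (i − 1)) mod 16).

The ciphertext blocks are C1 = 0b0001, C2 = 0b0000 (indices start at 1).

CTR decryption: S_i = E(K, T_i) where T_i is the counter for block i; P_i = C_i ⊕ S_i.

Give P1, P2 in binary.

P1 = 0b1001, P2 = 0b1001

P1: T = 0b1001, S = E(K, T) = 0b1000; 0b0001 ⊕ 0b1000 = 0b1001.
P2: T = 0b1010, S = E(K, T) = 0b1001; 0b0000 ⊕ 0b1001 = 0b1001.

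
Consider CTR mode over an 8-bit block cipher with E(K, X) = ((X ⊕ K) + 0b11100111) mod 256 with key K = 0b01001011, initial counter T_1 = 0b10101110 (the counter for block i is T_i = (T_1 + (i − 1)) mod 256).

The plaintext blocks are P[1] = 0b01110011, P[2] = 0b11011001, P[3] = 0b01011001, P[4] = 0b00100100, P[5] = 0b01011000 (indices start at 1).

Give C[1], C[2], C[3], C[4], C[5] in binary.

C[1] = 0b10111111, C[2] = 0b00010010, C[3] = 0b10111011, C[4] = 0b11000101, C[5] = 0b10111000

CTR encryption: S_i = E(K, T_i) where T_i is the counter for block i; C_i = P_i ⊕ S_i.
C[1]: T = 0b10101110, S = E(K, T) = 0b11001100; 0b01110011 ⊕ 0b11001100 = 0b10111111.
C[2]: T = 0b10101111, S = E(K, T) = 0b11001011; 0b11011001 ⊕ 0b11001011 = 0b00010010.
C[3]: T = 0b10110000, S = E(K, T) = 0b11100010; 0b01011001 ⊕ 0b11100010 = 0b10111011.
C[4]: T = 0b10110001, S = E(K, T) = 0b11100001; 0b00100100 ⊕ 0b11100001 = 0b11000101.
C[5]: T = 0b10110010, S = E(K, T) = 0b11100000; 0b01011000 ⊕ 0b11100000 = 0b10111000.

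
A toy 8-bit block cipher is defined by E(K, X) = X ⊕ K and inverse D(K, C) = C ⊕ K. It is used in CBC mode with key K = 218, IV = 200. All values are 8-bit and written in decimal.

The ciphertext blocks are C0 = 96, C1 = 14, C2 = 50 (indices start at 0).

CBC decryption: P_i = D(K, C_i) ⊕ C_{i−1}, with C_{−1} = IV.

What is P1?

P1: D(K, 14) = 212; 212 ⊕ 96 = 180.

P1 = 180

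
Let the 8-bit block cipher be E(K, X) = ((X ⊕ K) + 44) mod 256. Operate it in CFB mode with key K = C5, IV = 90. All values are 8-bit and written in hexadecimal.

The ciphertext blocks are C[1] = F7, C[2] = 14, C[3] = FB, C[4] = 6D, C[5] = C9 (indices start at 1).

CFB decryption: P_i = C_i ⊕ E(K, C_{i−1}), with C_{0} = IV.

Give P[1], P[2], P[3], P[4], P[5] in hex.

P[1]: E(K, 90) = 99; F7 ⊕ 99 = 6E.
P[2]: E(K, F7) = 76; 14 ⊕ 76 = 62.
P[3]: E(K, 14) = 15; FB ⊕ 15 = EE.
P[4]: E(K, FB) = 82; 6D ⊕ 82 = EF.
P[5]: E(K, 6D) = EC; C9 ⊕ EC = 25.

P[1] = 6E, P[2] = 62, P[3] = EE, P[4] = EF, P[5] = 25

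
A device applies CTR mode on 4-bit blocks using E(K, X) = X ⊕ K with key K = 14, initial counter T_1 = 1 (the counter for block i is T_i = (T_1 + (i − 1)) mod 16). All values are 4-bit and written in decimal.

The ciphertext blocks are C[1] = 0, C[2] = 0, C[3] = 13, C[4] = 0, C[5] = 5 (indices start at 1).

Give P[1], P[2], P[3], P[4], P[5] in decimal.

CTR decryption: S_i = E(K, T_i) where T_i is the counter for block i; P_i = C_i ⊕ S_i.
P[1]: T = 1, S = E(K, T) = 15; 0 ⊕ 15 = 15.
P[2]: T = 2, S = E(K, T) = 12; 0 ⊕ 12 = 12.
P[3]: T = 3, S = E(K, T) = 13; 13 ⊕ 13 = 0.
P[4]: T = 4, S = E(K, T) = 10; 0 ⊕ 10 = 10.
P[5]: T = 5, S = E(K, T) = 11; 5 ⊕ 11 = 14.

P[1] = 15, P[2] = 12, P[3] = 0, P[4] = 10, P[5] = 14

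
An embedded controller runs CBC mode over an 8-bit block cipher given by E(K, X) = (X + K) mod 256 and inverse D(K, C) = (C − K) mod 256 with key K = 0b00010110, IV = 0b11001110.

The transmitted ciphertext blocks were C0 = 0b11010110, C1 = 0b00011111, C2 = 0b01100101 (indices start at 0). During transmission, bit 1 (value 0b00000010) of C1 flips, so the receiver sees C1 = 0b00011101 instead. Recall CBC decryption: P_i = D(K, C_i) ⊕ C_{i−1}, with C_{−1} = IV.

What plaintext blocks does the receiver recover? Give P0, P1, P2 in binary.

P0 = 0b00001110, P1 = 0b11010001, P2 = 0b01010010

Only C1 changed, to 0b00011101. In CBC, a change in C_i garbles P_i and flips the same bit in P_{i+1}. Decrypting the received ciphertext:
P0: D(K, 0b11010110) = 0b11000000; 0b11000000 ⊕ 0b11001110 = 0b00001110.
P1: D(K, 0b00011101) = 0b00000111; 0b00000111 ⊕ 0b11010110 = 0b11010001.
P2: D(K, 0b01100101) = 0b01001111; 0b01001111 ⊕ 0b00011101 = 0b01010010.
Blocks that differ from the original plaintext: P1, P2.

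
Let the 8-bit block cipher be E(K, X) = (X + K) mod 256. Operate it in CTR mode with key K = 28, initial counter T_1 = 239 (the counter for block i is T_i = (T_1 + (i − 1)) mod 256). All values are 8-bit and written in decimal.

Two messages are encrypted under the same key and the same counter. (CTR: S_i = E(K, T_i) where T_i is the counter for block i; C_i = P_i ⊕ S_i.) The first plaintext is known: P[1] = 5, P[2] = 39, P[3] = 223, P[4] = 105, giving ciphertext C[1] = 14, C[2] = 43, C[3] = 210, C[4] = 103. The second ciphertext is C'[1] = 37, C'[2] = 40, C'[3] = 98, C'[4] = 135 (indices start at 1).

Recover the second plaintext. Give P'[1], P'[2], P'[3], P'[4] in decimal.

P'[1] = 46, P'[2] = 36, P'[3] = 111, P'[4] = 137

In CTR with a reused counter, both messages share the same keystream S_i, so C_i ⊕ C'_i = P_i ⊕ P'_i and thus P'_i = P_i ⊕ C_i ⊕ C'_i.
P'[1]: 5 ⊕ 14 ⊕ 37 = 46.
P'[2]: 39 ⊕ 43 ⊕ 40 = 36.
P'[3]: 223 ⊕ 210 ⊕ 98 = 111.
P'[4]: 105 ⊕ 103 ⊕ 135 = 137.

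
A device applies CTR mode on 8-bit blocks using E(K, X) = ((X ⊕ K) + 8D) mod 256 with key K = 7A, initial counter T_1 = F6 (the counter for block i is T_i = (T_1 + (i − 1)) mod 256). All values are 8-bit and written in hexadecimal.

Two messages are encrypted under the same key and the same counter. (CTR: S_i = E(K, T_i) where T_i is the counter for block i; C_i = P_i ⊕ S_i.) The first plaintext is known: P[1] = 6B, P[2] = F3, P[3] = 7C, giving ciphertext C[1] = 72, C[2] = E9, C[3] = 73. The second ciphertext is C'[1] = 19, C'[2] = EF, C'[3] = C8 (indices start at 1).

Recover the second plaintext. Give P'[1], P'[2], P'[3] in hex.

P'[1] = 00, P'[2] = F5, P'[3] = C7

In CTR with a reused counter, both messages share the same keystream S_i, so C_i ⊕ C'_i = P_i ⊕ P'_i and thus P'_i = P_i ⊕ C_i ⊕ C'_i.
P'[1]: 6B ⊕ 72 ⊕ 19 = 00.
P'[2]: F3 ⊕ E9 ⊕ EF = F5.
P'[3]: 7C ⊕ 73 ⊕ C8 = C7.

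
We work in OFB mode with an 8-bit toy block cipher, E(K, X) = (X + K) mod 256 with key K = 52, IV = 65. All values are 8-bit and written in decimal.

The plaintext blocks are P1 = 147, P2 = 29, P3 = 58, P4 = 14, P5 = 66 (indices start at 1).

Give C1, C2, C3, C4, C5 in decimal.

C1 = 230, C2 = 180, C3 = 231, C4 = 31, C5 = 7

OFB encryption: S_i = E(K, S_{i−1}) with S_{0} = IV; C_i = P_i ⊕ S_i.
C1: S = E(K, 65) = 117; 147 ⊕ 117 = 230.
C2: S = E(K, 117) = 169; 29 ⊕ 169 = 180.
C3: S = E(K, 169) = 221; 58 ⊕ 221 = 231.
C4: S = E(K, 221) = 17; 14 ⊕ 17 = 31.
C5: S = E(K, 17) = 69; 66 ⊕ 69 = 7.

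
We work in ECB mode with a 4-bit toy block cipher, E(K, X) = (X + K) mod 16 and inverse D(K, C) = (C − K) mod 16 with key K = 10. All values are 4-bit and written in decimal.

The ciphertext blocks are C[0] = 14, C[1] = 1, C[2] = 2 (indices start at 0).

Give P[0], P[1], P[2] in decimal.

ECB decryption: P_i = D(K, C_i).
P[0]: D(K, 14) = 4.
P[1]: D(K, 1) = 7.
P[2]: D(K, 2) = 8.

P[0] = 4, P[1] = 7, P[2] = 8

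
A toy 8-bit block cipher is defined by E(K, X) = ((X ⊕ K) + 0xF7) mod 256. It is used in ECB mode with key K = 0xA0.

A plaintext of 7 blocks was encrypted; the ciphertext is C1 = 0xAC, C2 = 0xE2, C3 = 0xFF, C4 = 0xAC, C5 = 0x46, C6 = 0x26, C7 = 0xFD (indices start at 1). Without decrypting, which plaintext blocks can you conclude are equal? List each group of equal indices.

ECB encrypts each block independently with the same key, so equal ciphertext blocks imply equal plaintext blocks.
C1 = C4 = 0xAC, so P1 = P4.

P1 = P4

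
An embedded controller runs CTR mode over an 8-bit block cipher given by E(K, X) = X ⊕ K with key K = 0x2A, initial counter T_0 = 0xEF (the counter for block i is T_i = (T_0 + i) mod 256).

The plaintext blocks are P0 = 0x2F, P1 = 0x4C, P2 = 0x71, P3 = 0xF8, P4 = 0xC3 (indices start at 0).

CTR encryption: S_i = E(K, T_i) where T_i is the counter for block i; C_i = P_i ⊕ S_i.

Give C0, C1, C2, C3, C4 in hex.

C0 = 0xEA, C1 = 0x96, C2 = 0xAA, C3 = 0x20, C4 = 0x1A

C0: T = 0xEF, S = E(K, T) = 0xC5; 0x2F ⊕ 0xC5 = 0xEA.
C1: T = 0xF0, S = E(K, T) = 0xDA; 0x4C ⊕ 0xDA = 0x96.
C2: T = 0xF1, S = E(K, T) = 0xDB; 0x71 ⊕ 0xDB = 0xAA.
C3: T = 0xF2, S = E(K, T) = 0xD8; 0xF8 ⊕ 0xD8 = 0x20.
C4: T = 0xF3, S = E(K, T) = 0xD9; 0xC3 ⊕ 0xD9 = 0x1A.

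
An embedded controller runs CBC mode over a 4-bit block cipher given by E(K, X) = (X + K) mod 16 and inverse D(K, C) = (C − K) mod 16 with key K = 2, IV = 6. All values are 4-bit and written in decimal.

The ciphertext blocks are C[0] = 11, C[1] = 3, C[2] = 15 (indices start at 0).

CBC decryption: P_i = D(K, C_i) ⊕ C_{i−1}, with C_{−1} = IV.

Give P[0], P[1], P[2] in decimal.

P[0]: D(K, 11) = 9; 9 ⊕ 6 = 15.
P[1]: D(K, 3) = 1; 1 ⊕ 11 = 10.
P[2]: D(K, 15) = 13; 13 ⊕ 3 = 14.

P[0] = 15, P[1] = 10, P[2] = 14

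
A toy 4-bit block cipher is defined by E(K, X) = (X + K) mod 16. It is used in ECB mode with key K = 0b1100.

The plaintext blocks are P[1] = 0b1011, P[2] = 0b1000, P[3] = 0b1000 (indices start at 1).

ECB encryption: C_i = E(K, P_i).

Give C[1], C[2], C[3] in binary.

C[1] = 0b0111, C[2] = 0b0100, C[3] = 0b0100

C[1]: E(K, 0b1011) = 0b0111.
C[2]: E(K, 0b1000) = 0b0100.
C[3]: E(K, 0b1000) = 0b0100.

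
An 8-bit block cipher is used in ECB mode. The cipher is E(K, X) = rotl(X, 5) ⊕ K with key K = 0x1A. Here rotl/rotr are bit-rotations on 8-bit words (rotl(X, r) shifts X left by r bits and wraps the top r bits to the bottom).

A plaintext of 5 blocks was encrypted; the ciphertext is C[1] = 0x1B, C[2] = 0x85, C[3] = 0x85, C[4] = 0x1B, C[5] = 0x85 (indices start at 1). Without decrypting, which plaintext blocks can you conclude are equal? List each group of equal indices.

P[1] = P[4]; P[2] = P[3] = P[5]

ECB encrypts each block independently with the same key, so equal ciphertext blocks imply equal plaintext blocks.
C[1] = C[4] = 0x1B, so P[1] = P[4].
C[2] = C[3] = C[5] = 0x85, so P[2] = P[3] = P[5].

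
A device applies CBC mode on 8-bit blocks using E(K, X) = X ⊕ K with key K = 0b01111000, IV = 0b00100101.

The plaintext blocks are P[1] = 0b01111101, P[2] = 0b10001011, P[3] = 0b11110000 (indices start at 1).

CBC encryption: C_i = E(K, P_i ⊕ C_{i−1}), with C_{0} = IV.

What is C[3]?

C[1]: P[1] ⊕ 0b00100101 = 0b01011000; E(K, 0b01011000) = 0b00100000.
C[2]: P[2] ⊕ 0b00100000 = 0b10101011; E(K, 0b10101011) = 0b11010011.
C[3]: P[3] ⊕ 0b11010011 = 0b00100011; E(K, 0b00100011) = 0b01011011.

C[3] = 0b01011011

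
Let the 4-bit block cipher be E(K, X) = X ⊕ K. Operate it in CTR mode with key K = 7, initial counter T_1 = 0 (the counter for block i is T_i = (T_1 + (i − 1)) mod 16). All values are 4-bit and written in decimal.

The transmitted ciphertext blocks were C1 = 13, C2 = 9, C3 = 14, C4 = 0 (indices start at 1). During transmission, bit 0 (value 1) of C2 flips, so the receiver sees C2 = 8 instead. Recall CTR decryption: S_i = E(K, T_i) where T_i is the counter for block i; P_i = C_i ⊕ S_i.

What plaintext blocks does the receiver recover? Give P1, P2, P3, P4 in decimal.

P1 = 10, P2 = 14, P3 = 11, P4 = 4

Only C2 changed, to 8. In CTR, a change in C_i flips the same bit in P_i only; the keystream is unaffected. Decrypting the received ciphertext:
P1: T = 0, S = E(K, T) = 7; 13 ⊕ 7 = 10.
P2: T = 1, S = E(K, T) = 6; 8 ⊕ 6 = 14.
P3: T = 2, S = E(K, T) = 5; 14 ⊕ 5 = 11.
P4: T = 3, S = E(K, T) = 4; 0 ⊕ 4 = 4.
Blocks that differ from the original plaintext: P2.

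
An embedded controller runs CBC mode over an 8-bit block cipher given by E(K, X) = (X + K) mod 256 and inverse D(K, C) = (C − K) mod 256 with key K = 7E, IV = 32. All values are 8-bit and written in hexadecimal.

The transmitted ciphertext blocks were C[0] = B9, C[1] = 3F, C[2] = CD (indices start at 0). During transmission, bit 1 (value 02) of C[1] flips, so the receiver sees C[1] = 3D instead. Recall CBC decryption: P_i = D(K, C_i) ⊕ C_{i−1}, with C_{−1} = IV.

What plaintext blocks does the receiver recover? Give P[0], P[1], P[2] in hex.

P[0] = 09, P[1] = 06, P[2] = 72

Only C[1] changed, to 3D. In CBC, a change in C_i garbles P_i and flips the same bit in P_{i+1}. Decrypting the received ciphertext:
P[0]: D(K, B9) = 3B; 3B ⊕ 32 = 09.
P[1]: D(K, 3D) = BF; BF ⊕ B9 = 06.
P[2]: D(K, CD) = 4F; 4F ⊕ 3D = 72.
Blocks that differ from the original plaintext: P[1], P[2].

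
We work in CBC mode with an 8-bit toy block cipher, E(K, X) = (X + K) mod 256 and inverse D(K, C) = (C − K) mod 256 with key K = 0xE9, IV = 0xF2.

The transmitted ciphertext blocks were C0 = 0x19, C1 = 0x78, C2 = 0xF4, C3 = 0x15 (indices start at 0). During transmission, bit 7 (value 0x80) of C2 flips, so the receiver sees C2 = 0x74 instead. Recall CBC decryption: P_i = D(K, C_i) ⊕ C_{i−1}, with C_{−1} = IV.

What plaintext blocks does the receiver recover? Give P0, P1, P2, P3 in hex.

Only C2 changed, to 0x74. In CBC, a change in C_i garbles P_i and flips the same bit in P_{i+1}. Decrypting the received ciphertext:
P0: D(K, 0x19) = 0x30; 0x30 ⊕ 0xF2 = 0xC2.
P1: D(K, 0x78) = 0x8F; 0x8F ⊕ 0x19 = 0x96.
P2: D(K, 0x74) = 0x8B; 0x8B ⊕ 0x78 = 0xF3.
P3: D(K, 0x15) = 0x2C; 0x2C ⊕ 0x74 = 0x58.
Blocks that differ from the original plaintext: P2, P3.

P0 = 0xC2, P1 = 0x96, P2 = 0xF3, P3 = 0x58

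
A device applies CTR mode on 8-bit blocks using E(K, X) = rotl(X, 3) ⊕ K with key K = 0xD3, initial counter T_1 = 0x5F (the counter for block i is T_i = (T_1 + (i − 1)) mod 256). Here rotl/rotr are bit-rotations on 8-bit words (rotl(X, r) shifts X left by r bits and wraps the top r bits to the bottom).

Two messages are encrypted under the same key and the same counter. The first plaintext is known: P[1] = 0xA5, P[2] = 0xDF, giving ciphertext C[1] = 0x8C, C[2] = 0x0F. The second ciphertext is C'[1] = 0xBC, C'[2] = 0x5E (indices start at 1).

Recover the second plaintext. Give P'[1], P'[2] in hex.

In CTR with a reused counter, both messages share the same keystream S_i, so C_i ⊕ C'_i = P_i ⊕ P'_i and thus P'_i = P_i ⊕ C_i ⊕ C'_i.
P'[1]: 0xA5 ⊕ 0x8C ⊕ 0xBC = 0x95.
P'[2]: 0xDF ⊕ 0x0F ⊕ 0x5E = 0x8E.

P'[1] = 0x95, P'[2] = 0x8E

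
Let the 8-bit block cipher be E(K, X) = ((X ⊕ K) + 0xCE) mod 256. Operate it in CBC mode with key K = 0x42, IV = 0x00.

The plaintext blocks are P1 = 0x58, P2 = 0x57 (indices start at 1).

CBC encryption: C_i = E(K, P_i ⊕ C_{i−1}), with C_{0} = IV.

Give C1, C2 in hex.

C1 = 0xE8, C2 = 0xCB

C1: P1 ⊕ 0x00 = 0x58; E(K, 0x58) = 0xE8.
C2: P2 ⊕ 0xE8 = 0xBF; E(K, 0xBF) = 0xCB.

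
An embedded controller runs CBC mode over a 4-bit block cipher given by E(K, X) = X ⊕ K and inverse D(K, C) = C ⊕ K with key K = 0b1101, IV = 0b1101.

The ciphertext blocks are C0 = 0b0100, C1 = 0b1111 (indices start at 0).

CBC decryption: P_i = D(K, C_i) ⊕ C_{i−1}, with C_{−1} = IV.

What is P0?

P0: D(K, 0b0100) = 0b1001; 0b1001 ⊕ 0b1101 = 0b0100.

P0 = 0b0100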